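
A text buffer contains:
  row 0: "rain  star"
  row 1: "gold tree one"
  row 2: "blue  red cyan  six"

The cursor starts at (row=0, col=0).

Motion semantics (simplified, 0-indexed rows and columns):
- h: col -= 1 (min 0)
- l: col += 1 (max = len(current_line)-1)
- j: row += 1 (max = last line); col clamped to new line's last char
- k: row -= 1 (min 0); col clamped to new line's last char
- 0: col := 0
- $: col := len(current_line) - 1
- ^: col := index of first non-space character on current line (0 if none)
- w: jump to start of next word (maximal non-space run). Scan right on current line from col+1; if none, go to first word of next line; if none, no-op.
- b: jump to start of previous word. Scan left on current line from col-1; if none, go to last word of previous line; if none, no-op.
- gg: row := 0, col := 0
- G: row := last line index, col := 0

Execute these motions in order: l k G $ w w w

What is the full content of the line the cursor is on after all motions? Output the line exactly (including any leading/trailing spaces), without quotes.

After 1 (l): row=0 col=1 char='a'
After 2 (k): row=0 col=1 char='a'
After 3 (G): row=2 col=0 char='b'
After 4 ($): row=2 col=18 char='x'
After 5 (w): row=2 col=18 char='x'
After 6 (w): row=2 col=18 char='x'
After 7 (w): row=2 col=18 char='x'

Answer: blue  red cyan  six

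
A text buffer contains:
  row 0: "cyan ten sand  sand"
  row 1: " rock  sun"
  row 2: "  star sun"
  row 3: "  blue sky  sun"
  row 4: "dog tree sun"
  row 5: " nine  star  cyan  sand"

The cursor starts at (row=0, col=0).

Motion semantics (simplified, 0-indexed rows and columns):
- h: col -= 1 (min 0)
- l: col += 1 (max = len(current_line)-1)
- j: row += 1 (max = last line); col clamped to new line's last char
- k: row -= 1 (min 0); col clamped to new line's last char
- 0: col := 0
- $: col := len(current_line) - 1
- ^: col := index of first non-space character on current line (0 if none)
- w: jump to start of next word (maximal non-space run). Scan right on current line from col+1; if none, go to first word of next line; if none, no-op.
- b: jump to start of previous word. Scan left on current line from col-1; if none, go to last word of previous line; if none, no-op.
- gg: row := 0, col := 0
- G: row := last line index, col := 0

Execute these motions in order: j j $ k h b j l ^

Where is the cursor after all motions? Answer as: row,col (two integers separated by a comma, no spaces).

After 1 (j): row=1 col=0 char='_'
After 2 (j): row=2 col=0 char='_'
After 3 ($): row=2 col=9 char='n'
After 4 (k): row=1 col=9 char='n'
After 5 (h): row=1 col=8 char='u'
After 6 (b): row=1 col=7 char='s'
After 7 (j): row=2 col=7 char='s'
After 8 (l): row=2 col=8 char='u'
After 9 (^): row=2 col=2 char='s'

Answer: 2,2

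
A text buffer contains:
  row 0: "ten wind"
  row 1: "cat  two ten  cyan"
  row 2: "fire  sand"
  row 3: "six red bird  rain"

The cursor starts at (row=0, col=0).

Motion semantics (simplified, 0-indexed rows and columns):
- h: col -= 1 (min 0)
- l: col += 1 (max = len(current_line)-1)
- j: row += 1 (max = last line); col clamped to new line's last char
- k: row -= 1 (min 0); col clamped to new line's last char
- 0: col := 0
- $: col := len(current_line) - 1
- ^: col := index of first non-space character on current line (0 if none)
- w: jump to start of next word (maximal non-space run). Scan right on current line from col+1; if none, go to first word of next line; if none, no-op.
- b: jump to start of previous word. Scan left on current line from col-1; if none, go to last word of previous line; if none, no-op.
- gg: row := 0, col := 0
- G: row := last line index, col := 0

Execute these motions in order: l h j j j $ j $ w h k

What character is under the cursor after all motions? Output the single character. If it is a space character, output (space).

Answer: d

Derivation:
After 1 (l): row=0 col=1 char='e'
After 2 (h): row=0 col=0 char='t'
After 3 (j): row=1 col=0 char='c'
After 4 (j): row=2 col=0 char='f'
After 5 (j): row=3 col=0 char='s'
After 6 ($): row=3 col=17 char='n'
After 7 (j): row=3 col=17 char='n'
After 8 ($): row=3 col=17 char='n'
After 9 (w): row=3 col=17 char='n'
After 10 (h): row=3 col=16 char='i'
After 11 (k): row=2 col=9 char='d'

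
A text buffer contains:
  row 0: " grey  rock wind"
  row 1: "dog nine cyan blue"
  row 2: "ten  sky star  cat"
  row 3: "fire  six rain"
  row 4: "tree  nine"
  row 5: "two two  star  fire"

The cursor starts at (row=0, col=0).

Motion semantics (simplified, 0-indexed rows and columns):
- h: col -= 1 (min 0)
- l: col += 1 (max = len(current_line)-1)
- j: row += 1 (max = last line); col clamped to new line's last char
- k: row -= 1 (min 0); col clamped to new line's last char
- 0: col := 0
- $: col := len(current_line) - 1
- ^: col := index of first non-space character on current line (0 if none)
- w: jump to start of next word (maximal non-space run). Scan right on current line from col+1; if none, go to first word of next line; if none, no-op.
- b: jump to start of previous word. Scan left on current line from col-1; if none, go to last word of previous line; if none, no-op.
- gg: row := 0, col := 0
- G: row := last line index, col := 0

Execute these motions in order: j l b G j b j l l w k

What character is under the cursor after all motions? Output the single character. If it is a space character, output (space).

After 1 (j): row=1 col=0 char='d'
After 2 (l): row=1 col=1 char='o'
After 3 (b): row=1 col=0 char='d'
After 4 (G): row=5 col=0 char='t'
After 5 (j): row=5 col=0 char='t'
After 6 (b): row=4 col=6 char='n'
After 7 (j): row=5 col=6 char='o'
After 8 (l): row=5 col=7 char='_'
After 9 (l): row=5 col=8 char='_'
After 10 (w): row=5 col=9 char='s'
After 11 (k): row=4 col=9 char='e'

Answer: e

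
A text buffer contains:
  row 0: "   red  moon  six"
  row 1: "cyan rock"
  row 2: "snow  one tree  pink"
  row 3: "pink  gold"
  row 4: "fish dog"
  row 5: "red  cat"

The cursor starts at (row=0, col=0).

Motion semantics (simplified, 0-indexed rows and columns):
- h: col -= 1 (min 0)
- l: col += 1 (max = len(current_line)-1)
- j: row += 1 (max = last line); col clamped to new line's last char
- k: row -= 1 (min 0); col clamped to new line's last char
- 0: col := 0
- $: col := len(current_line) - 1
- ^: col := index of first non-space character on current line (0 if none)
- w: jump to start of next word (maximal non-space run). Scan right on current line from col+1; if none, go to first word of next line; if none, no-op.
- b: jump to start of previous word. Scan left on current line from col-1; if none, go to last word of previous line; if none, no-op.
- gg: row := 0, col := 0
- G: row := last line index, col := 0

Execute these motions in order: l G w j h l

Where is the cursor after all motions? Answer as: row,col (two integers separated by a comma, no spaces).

Answer: 5,5

Derivation:
After 1 (l): row=0 col=1 char='_'
After 2 (G): row=5 col=0 char='r'
After 3 (w): row=5 col=5 char='c'
After 4 (j): row=5 col=5 char='c'
After 5 (h): row=5 col=4 char='_'
After 6 (l): row=5 col=5 char='c'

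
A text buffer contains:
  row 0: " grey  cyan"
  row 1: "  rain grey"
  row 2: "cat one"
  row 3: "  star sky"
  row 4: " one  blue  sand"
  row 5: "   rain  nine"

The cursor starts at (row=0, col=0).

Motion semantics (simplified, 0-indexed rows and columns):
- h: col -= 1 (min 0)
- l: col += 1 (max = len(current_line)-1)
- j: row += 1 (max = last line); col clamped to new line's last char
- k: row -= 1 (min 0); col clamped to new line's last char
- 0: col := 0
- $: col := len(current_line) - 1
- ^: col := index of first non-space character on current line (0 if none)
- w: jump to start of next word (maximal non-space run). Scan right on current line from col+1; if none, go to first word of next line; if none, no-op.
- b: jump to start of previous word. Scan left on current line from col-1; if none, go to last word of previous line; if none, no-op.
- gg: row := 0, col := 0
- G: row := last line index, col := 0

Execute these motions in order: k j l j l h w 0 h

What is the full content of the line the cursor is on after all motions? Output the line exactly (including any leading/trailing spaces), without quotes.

Answer: cat one

Derivation:
After 1 (k): row=0 col=0 char='_'
After 2 (j): row=1 col=0 char='_'
After 3 (l): row=1 col=1 char='_'
After 4 (j): row=2 col=1 char='a'
After 5 (l): row=2 col=2 char='t'
After 6 (h): row=2 col=1 char='a'
After 7 (w): row=2 col=4 char='o'
After 8 (0): row=2 col=0 char='c'
After 9 (h): row=2 col=0 char='c'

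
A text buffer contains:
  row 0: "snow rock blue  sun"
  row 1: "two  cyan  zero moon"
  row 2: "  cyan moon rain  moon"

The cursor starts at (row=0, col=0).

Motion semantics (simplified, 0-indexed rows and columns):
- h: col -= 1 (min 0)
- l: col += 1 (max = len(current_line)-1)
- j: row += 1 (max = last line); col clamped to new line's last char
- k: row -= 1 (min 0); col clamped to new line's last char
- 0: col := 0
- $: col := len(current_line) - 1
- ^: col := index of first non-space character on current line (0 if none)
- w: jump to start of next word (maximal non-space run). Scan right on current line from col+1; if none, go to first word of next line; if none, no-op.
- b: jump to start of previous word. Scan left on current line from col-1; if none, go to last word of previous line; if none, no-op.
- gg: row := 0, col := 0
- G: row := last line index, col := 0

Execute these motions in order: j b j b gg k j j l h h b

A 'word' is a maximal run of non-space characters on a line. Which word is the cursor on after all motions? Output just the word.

After 1 (j): row=1 col=0 char='t'
After 2 (b): row=0 col=16 char='s'
After 3 (j): row=1 col=16 char='m'
After 4 (b): row=1 col=11 char='z'
After 5 (gg): row=0 col=0 char='s'
After 6 (k): row=0 col=0 char='s'
After 7 (j): row=1 col=0 char='t'
After 8 (j): row=2 col=0 char='_'
After 9 (l): row=2 col=1 char='_'
After 10 (h): row=2 col=0 char='_'
After 11 (h): row=2 col=0 char='_'
After 12 (b): row=1 col=16 char='m'

Answer: moon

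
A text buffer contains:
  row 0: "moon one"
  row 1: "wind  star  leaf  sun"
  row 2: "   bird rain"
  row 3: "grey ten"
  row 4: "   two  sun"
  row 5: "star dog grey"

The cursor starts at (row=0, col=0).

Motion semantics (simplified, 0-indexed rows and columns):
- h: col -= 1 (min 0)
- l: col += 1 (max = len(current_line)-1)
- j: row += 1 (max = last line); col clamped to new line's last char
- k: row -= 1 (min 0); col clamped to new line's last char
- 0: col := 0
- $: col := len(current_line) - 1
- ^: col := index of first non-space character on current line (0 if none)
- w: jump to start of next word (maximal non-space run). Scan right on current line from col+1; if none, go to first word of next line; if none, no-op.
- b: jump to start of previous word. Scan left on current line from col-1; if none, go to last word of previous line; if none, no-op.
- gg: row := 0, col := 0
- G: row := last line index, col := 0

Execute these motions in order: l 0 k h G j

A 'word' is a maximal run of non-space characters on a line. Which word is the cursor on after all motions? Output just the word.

After 1 (l): row=0 col=1 char='o'
After 2 (0): row=0 col=0 char='m'
After 3 (k): row=0 col=0 char='m'
After 4 (h): row=0 col=0 char='m'
After 5 (G): row=5 col=0 char='s'
After 6 (j): row=5 col=0 char='s'

Answer: star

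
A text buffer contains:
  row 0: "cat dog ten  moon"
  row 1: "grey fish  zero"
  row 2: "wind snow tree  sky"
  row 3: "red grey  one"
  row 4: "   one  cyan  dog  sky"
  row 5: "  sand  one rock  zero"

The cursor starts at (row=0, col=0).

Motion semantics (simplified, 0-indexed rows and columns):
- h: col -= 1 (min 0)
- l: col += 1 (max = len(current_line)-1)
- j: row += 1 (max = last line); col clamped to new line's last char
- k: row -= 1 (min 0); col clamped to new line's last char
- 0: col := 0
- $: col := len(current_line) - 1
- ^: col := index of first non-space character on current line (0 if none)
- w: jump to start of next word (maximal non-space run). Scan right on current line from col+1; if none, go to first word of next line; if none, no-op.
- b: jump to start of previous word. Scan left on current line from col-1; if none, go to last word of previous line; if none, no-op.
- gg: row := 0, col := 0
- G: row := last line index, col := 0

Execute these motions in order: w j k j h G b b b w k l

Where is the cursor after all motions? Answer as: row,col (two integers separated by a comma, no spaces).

Answer: 3,12

Derivation:
After 1 (w): row=0 col=4 char='d'
After 2 (j): row=1 col=4 char='_'
After 3 (k): row=0 col=4 char='d'
After 4 (j): row=1 col=4 char='_'
After 5 (h): row=1 col=3 char='y'
After 6 (G): row=5 col=0 char='_'
After 7 (b): row=4 col=19 char='s'
After 8 (b): row=4 col=14 char='d'
After 9 (b): row=4 col=8 char='c'
After 10 (w): row=4 col=14 char='d'
After 11 (k): row=3 col=12 char='e'
After 12 (l): row=3 col=12 char='e'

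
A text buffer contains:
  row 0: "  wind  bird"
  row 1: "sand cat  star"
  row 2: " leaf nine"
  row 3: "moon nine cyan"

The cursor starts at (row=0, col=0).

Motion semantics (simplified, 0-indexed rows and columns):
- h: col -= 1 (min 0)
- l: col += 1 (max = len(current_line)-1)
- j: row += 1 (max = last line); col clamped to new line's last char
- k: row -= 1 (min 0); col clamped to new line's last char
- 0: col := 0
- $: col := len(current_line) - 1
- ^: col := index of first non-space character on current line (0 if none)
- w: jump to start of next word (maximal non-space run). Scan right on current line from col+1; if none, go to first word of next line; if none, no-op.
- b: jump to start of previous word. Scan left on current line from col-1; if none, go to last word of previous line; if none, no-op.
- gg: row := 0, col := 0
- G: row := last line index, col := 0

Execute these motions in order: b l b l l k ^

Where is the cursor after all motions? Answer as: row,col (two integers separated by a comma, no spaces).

After 1 (b): row=0 col=0 char='_'
After 2 (l): row=0 col=1 char='_'
After 3 (b): row=0 col=1 char='_'
After 4 (l): row=0 col=2 char='w'
After 5 (l): row=0 col=3 char='i'
After 6 (k): row=0 col=3 char='i'
After 7 (^): row=0 col=2 char='w'

Answer: 0,2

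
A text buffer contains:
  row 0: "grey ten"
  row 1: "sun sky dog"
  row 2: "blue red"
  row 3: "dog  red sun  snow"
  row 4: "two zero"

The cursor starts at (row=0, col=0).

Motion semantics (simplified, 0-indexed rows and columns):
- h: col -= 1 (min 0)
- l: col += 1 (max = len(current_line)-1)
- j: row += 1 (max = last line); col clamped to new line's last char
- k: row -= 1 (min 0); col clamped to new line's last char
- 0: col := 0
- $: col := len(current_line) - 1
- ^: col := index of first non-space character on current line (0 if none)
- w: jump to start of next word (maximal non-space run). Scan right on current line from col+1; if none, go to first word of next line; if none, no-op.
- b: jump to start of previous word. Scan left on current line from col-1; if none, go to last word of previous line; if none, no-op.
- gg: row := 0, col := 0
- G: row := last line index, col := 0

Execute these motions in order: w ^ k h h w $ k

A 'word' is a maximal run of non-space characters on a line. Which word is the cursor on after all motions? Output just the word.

Answer: ten

Derivation:
After 1 (w): row=0 col=5 char='t'
After 2 (^): row=0 col=0 char='g'
After 3 (k): row=0 col=0 char='g'
After 4 (h): row=0 col=0 char='g'
After 5 (h): row=0 col=0 char='g'
After 6 (w): row=0 col=5 char='t'
After 7 ($): row=0 col=7 char='n'
After 8 (k): row=0 col=7 char='n'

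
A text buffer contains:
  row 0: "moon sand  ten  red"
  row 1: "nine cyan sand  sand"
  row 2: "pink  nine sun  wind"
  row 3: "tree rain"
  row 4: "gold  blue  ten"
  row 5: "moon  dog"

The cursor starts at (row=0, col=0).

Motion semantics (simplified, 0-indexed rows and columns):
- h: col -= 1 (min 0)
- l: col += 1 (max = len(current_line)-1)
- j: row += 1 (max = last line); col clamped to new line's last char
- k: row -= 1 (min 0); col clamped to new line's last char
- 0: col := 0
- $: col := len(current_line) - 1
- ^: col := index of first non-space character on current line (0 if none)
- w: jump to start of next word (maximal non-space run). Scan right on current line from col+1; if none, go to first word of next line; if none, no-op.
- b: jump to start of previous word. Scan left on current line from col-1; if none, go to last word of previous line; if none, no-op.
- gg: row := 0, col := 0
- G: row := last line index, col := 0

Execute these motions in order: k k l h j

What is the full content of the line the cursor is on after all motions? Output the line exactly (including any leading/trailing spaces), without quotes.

After 1 (k): row=0 col=0 char='m'
After 2 (k): row=0 col=0 char='m'
After 3 (l): row=0 col=1 char='o'
After 4 (h): row=0 col=0 char='m'
After 5 (j): row=1 col=0 char='n'

Answer: nine cyan sand  sand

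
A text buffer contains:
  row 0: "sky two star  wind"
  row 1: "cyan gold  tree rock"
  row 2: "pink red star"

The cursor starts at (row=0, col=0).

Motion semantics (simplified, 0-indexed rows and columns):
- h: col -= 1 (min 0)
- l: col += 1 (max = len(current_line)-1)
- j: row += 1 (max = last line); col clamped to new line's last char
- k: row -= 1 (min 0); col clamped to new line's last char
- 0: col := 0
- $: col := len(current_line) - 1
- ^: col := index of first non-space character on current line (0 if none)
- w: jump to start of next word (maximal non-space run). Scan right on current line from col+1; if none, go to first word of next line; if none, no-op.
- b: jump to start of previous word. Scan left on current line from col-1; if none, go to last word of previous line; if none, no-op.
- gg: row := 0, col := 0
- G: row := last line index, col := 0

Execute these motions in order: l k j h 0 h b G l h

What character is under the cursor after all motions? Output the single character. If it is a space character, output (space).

Answer: p

Derivation:
After 1 (l): row=0 col=1 char='k'
After 2 (k): row=0 col=1 char='k'
After 3 (j): row=1 col=1 char='y'
After 4 (h): row=1 col=0 char='c'
After 5 (0): row=1 col=0 char='c'
After 6 (h): row=1 col=0 char='c'
After 7 (b): row=0 col=14 char='w'
After 8 (G): row=2 col=0 char='p'
After 9 (l): row=2 col=1 char='i'
After 10 (h): row=2 col=0 char='p'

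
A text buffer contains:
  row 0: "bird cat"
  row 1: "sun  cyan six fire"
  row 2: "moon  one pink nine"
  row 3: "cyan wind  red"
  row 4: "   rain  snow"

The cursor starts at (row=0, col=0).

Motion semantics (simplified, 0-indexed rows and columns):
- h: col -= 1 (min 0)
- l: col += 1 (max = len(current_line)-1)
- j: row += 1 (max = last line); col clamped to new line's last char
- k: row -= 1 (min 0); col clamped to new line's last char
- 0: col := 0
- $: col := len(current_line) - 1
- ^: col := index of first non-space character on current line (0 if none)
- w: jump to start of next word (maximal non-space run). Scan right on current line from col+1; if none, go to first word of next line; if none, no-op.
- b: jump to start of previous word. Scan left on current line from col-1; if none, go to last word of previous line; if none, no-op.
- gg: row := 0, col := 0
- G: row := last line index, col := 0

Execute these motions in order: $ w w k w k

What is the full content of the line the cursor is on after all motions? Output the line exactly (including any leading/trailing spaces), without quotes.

After 1 ($): row=0 col=7 char='t'
After 2 (w): row=1 col=0 char='s'
After 3 (w): row=1 col=5 char='c'
After 4 (k): row=0 col=5 char='c'
After 5 (w): row=1 col=0 char='s'
After 6 (k): row=0 col=0 char='b'

Answer: bird cat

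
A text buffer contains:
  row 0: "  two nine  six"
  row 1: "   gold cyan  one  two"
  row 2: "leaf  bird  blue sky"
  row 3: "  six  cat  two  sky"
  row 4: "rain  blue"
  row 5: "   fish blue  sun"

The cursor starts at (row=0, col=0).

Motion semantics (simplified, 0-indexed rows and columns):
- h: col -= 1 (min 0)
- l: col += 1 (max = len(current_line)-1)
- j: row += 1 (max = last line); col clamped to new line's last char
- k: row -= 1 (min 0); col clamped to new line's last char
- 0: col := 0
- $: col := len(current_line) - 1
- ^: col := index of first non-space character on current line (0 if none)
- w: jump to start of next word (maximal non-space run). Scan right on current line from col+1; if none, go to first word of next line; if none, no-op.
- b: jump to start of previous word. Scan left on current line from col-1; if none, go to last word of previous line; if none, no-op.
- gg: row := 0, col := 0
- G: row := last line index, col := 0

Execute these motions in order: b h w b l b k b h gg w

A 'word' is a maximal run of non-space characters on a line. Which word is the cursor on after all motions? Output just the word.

After 1 (b): row=0 col=0 char='_'
After 2 (h): row=0 col=0 char='_'
After 3 (w): row=0 col=2 char='t'
After 4 (b): row=0 col=2 char='t'
After 5 (l): row=0 col=3 char='w'
After 6 (b): row=0 col=2 char='t'
After 7 (k): row=0 col=2 char='t'
After 8 (b): row=0 col=2 char='t'
After 9 (h): row=0 col=1 char='_'
After 10 (gg): row=0 col=0 char='_'
After 11 (w): row=0 col=2 char='t'

Answer: two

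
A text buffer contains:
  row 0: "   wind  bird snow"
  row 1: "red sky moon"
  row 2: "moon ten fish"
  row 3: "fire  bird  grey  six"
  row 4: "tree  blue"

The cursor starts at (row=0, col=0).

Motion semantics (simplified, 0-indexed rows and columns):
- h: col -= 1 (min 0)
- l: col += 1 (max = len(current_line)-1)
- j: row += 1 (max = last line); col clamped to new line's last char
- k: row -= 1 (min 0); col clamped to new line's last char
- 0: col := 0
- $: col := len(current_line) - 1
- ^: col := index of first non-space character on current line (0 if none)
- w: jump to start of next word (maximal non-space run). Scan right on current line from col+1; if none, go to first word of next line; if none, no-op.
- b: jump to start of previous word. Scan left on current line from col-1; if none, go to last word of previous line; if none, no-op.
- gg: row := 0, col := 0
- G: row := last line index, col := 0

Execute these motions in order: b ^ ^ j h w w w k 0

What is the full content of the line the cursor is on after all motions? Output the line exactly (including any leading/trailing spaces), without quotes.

Answer: red sky moon

Derivation:
After 1 (b): row=0 col=0 char='_'
After 2 (^): row=0 col=3 char='w'
After 3 (^): row=0 col=3 char='w'
After 4 (j): row=1 col=3 char='_'
After 5 (h): row=1 col=2 char='d'
After 6 (w): row=1 col=4 char='s'
After 7 (w): row=1 col=8 char='m'
After 8 (w): row=2 col=0 char='m'
After 9 (k): row=1 col=0 char='r'
After 10 (0): row=1 col=0 char='r'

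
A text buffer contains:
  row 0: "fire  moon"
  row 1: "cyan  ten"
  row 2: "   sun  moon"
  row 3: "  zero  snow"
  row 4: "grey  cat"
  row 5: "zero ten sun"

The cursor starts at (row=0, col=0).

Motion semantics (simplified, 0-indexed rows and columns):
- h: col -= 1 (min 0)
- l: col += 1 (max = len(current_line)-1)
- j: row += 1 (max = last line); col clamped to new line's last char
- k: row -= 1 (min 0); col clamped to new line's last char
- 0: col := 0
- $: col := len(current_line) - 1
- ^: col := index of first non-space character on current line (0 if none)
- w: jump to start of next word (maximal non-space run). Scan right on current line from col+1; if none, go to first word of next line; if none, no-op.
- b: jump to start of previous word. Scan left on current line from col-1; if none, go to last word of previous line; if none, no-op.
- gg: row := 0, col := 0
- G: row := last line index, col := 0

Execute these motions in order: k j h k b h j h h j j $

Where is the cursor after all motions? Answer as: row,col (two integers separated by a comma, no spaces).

Answer: 3,11

Derivation:
After 1 (k): row=0 col=0 char='f'
After 2 (j): row=1 col=0 char='c'
After 3 (h): row=1 col=0 char='c'
After 4 (k): row=0 col=0 char='f'
After 5 (b): row=0 col=0 char='f'
After 6 (h): row=0 col=0 char='f'
After 7 (j): row=1 col=0 char='c'
After 8 (h): row=1 col=0 char='c'
After 9 (h): row=1 col=0 char='c'
After 10 (j): row=2 col=0 char='_'
After 11 (j): row=3 col=0 char='_'
After 12 ($): row=3 col=11 char='w'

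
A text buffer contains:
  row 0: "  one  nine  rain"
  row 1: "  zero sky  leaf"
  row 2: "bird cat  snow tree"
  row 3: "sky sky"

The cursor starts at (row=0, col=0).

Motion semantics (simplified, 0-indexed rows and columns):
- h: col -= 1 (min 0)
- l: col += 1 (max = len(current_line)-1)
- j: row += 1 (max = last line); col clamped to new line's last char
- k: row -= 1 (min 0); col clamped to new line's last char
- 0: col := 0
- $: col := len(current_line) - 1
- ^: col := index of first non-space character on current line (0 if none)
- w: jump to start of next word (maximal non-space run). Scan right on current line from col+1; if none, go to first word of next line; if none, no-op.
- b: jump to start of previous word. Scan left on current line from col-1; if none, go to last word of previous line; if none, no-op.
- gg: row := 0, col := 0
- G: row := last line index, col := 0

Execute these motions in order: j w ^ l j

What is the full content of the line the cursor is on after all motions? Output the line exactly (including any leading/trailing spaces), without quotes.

Answer: bird cat  snow tree

Derivation:
After 1 (j): row=1 col=0 char='_'
After 2 (w): row=1 col=2 char='z'
After 3 (^): row=1 col=2 char='z'
After 4 (l): row=1 col=3 char='e'
After 5 (j): row=2 col=3 char='d'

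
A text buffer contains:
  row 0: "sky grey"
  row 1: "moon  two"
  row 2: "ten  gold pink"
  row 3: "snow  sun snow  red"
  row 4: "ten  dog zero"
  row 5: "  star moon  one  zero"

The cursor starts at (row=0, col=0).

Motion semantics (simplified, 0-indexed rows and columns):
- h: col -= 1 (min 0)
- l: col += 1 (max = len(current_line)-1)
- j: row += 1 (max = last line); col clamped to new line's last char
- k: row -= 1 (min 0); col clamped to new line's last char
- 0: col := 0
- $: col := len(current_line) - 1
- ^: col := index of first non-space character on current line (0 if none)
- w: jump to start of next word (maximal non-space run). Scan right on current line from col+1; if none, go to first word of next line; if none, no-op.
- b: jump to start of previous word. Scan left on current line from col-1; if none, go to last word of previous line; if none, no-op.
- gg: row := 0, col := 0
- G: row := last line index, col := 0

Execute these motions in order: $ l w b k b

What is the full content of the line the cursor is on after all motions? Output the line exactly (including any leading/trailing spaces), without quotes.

After 1 ($): row=0 col=7 char='y'
After 2 (l): row=0 col=7 char='y'
After 3 (w): row=1 col=0 char='m'
After 4 (b): row=0 col=4 char='g'
After 5 (k): row=0 col=4 char='g'
After 6 (b): row=0 col=0 char='s'

Answer: sky grey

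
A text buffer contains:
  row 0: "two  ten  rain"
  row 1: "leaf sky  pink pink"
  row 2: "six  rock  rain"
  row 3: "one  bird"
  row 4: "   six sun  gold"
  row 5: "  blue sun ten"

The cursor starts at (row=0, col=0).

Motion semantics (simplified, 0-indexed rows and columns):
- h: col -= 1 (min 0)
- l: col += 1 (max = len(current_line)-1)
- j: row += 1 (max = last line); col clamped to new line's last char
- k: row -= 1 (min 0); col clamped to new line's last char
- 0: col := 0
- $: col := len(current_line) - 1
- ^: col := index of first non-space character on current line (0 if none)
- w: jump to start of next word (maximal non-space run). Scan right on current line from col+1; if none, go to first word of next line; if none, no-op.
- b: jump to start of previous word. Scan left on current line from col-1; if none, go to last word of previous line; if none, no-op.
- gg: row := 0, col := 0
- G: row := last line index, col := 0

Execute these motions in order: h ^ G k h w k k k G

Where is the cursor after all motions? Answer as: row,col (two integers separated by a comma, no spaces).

After 1 (h): row=0 col=0 char='t'
After 2 (^): row=0 col=0 char='t'
After 3 (G): row=5 col=0 char='_'
After 4 (k): row=4 col=0 char='_'
After 5 (h): row=4 col=0 char='_'
After 6 (w): row=4 col=3 char='s'
After 7 (k): row=3 col=3 char='_'
After 8 (k): row=2 col=3 char='_'
After 9 (k): row=1 col=3 char='f'
After 10 (G): row=5 col=0 char='_'

Answer: 5,0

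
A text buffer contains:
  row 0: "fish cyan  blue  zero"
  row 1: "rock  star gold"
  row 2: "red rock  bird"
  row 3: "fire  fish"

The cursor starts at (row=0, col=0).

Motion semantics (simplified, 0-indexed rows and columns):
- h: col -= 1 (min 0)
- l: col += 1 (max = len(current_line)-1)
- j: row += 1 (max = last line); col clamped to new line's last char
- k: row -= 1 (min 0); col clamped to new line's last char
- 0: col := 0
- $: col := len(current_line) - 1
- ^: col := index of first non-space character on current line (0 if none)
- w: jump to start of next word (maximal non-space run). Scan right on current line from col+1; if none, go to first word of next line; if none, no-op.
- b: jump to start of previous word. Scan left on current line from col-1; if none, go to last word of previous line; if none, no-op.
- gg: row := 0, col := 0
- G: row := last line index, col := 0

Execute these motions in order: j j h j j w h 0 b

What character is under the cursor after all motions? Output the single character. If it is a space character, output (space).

Answer: b

Derivation:
After 1 (j): row=1 col=0 char='r'
After 2 (j): row=2 col=0 char='r'
After 3 (h): row=2 col=0 char='r'
After 4 (j): row=3 col=0 char='f'
After 5 (j): row=3 col=0 char='f'
After 6 (w): row=3 col=6 char='f'
After 7 (h): row=3 col=5 char='_'
After 8 (0): row=3 col=0 char='f'
After 9 (b): row=2 col=10 char='b'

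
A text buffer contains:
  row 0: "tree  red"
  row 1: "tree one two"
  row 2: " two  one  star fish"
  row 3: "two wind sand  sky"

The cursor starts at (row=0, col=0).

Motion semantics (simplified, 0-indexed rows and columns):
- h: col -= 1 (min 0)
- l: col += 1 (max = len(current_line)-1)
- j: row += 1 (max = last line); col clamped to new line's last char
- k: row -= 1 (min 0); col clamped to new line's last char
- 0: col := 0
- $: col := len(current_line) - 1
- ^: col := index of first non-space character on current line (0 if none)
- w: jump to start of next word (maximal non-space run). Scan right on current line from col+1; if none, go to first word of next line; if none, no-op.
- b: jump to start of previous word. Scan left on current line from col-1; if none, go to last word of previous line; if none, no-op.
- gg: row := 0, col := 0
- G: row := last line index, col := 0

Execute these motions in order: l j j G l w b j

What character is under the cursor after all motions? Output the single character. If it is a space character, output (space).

After 1 (l): row=0 col=1 char='r'
After 2 (j): row=1 col=1 char='r'
After 3 (j): row=2 col=1 char='t'
After 4 (G): row=3 col=0 char='t'
After 5 (l): row=3 col=1 char='w'
After 6 (w): row=3 col=4 char='w'
After 7 (b): row=3 col=0 char='t'
After 8 (j): row=3 col=0 char='t'

Answer: t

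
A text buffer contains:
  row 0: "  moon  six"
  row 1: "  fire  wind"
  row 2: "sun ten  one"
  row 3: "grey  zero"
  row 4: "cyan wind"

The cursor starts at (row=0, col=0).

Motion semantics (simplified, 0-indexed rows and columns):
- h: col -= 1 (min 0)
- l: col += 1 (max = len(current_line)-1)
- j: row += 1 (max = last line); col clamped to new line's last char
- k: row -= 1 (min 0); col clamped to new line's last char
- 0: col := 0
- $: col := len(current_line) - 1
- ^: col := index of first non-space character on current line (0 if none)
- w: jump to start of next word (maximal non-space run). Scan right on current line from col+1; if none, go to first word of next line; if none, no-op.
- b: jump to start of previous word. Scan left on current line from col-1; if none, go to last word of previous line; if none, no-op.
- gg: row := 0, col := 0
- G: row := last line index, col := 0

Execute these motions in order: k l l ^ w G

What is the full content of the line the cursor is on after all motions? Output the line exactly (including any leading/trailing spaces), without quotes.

Answer: cyan wind

Derivation:
After 1 (k): row=0 col=0 char='_'
After 2 (l): row=0 col=1 char='_'
After 3 (l): row=0 col=2 char='m'
After 4 (^): row=0 col=2 char='m'
After 5 (w): row=0 col=8 char='s'
After 6 (G): row=4 col=0 char='c'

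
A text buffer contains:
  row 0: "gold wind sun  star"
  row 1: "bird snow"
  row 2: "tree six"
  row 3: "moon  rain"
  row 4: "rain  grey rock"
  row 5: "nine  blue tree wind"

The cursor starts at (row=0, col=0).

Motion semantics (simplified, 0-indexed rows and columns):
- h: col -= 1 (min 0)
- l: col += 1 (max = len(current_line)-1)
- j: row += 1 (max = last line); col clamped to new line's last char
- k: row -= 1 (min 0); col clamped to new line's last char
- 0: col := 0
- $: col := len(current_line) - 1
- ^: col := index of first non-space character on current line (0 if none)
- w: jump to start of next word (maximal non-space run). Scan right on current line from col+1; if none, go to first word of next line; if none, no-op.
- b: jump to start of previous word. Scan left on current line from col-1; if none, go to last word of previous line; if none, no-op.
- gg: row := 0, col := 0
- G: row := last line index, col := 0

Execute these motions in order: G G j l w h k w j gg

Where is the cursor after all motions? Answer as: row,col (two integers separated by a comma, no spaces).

After 1 (G): row=5 col=0 char='n'
After 2 (G): row=5 col=0 char='n'
After 3 (j): row=5 col=0 char='n'
After 4 (l): row=5 col=1 char='i'
After 5 (w): row=5 col=6 char='b'
After 6 (h): row=5 col=5 char='_'
After 7 (k): row=4 col=5 char='_'
After 8 (w): row=4 col=6 char='g'
After 9 (j): row=5 col=6 char='b'
After 10 (gg): row=0 col=0 char='g'

Answer: 0,0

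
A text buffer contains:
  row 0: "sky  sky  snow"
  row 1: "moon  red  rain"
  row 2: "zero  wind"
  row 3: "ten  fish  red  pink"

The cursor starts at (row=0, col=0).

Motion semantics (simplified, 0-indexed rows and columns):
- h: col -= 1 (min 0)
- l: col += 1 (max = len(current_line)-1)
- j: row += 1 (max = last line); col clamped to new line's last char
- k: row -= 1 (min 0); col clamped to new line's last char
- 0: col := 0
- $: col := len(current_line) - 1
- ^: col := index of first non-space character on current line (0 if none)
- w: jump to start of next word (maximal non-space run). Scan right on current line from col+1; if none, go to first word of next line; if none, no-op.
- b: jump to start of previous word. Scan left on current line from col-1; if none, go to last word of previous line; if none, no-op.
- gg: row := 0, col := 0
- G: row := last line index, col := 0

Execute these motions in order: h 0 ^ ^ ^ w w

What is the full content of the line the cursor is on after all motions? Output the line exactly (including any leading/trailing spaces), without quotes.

Answer: sky  sky  snow

Derivation:
After 1 (h): row=0 col=0 char='s'
After 2 (0): row=0 col=0 char='s'
After 3 (^): row=0 col=0 char='s'
After 4 (^): row=0 col=0 char='s'
After 5 (^): row=0 col=0 char='s'
After 6 (w): row=0 col=5 char='s'
After 7 (w): row=0 col=10 char='s'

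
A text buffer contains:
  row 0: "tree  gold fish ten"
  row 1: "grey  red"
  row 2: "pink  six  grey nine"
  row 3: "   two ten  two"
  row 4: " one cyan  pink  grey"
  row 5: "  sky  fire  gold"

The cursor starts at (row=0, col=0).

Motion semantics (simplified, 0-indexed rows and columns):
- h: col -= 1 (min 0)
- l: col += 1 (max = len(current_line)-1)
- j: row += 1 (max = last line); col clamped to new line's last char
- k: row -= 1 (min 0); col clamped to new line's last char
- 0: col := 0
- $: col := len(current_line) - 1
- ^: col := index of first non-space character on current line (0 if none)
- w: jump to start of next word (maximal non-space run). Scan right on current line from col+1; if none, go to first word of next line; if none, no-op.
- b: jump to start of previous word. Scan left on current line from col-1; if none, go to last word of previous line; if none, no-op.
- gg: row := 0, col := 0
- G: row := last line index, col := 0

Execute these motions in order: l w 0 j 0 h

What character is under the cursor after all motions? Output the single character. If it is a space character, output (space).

Answer: g

Derivation:
After 1 (l): row=0 col=1 char='r'
After 2 (w): row=0 col=6 char='g'
After 3 (0): row=0 col=0 char='t'
After 4 (j): row=1 col=0 char='g'
After 5 (0): row=1 col=0 char='g'
After 6 (h): row=1 col=0 char='g'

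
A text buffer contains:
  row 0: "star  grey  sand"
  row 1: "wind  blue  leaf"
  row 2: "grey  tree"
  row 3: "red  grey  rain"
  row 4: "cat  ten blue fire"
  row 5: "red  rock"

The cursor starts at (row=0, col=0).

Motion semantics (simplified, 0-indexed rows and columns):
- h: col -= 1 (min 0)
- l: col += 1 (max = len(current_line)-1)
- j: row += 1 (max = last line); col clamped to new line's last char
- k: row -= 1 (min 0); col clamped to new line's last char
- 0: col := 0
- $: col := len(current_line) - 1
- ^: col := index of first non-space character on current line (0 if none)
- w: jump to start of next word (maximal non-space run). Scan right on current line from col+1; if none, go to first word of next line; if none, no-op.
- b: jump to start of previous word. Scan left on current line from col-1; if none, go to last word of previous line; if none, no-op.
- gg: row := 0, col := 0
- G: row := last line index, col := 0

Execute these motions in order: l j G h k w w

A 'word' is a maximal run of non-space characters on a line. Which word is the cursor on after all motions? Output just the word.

After 1 (l): row=0 col=1 char='t'
After 2 (j): row=1 col=1 char='i'
After 3 (G): row=5 col=0 char='r'
After 4 (h): row=5 col=0 char='r'
After 5 (k): row=4 col=0 char='c'
After 6 (w): row=4 col=5 char='t'
After 7 (w): row=4 col=9 char='b'

Answer: blue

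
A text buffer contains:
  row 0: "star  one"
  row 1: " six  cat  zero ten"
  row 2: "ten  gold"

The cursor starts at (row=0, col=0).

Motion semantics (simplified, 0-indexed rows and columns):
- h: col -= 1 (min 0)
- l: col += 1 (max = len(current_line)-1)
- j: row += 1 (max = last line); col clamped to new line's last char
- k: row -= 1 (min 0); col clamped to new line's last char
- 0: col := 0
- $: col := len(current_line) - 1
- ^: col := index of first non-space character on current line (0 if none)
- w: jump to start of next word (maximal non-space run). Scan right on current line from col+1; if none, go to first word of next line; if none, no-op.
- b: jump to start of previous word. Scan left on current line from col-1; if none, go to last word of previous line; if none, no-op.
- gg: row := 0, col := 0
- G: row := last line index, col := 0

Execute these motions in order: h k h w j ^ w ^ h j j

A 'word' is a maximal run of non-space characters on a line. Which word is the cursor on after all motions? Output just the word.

Answer: ten

Derivation:
After 1 (h): row=0 col=0 char='s'
After 2 (k): row=0 col=0 char='s'
After 3 (h): row=0 col=0 char='s'
After 4 (w): row=0 col=6 char='o'
After 5 (j): row=1 col=6 char='c'
After 6 (^): row=1 col=1 char='s'
After 7 (w): row=1 col=6 char='c'
After 8 (^): row=1 col=1 char='s'
After 9 (h): row=1 col=0 char='_'
After 10 (j): row=2 col=0 char='t'
After 11 (j): row=2 col=0 char='t'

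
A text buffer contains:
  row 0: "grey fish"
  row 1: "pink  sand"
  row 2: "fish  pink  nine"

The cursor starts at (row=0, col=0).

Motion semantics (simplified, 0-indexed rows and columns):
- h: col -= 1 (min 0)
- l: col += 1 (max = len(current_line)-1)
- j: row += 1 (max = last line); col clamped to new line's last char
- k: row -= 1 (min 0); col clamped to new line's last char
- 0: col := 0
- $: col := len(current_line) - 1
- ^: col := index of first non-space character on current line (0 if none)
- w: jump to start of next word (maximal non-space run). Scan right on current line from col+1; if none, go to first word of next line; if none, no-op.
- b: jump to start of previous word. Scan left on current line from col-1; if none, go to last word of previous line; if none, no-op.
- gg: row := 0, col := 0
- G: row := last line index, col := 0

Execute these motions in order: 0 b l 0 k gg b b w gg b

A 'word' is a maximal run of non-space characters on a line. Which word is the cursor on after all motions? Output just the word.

Answer: grey

Derivation:
After 1 (0): row=0 col=0 char='g'
After 2 (b): row=0 col=0 char='g'
After 3 (l): row=0 col=1 char='r'
After 4 (0): row=0 col=0 char='g'
After 5 (k): row=0 col=0 char='g'
After 6 (gg): row=0 col=0 char='g'
After 7 (b): row=0 col=0 char='g'
After 8 (b): row=0 col=0 char='g'
After 9 (w): row=0 col=5 char='f'
After 10 (gg): row=0 col=0 char='g'
After 11 (b): row=0 col=0 char='g'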